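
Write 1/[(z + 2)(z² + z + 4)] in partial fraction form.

Cover-up at z = -2: P = 1/((-2)² + 1·(-2) + 4) = 1/6. Then Q = -P = -1/6, R = -P·(1 - 2) = 1/6
Result: (1/6)/(z + 2) - ((1/6)z - 1/6)/(z² + z + 4)


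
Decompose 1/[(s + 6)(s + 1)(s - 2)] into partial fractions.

Using cover-up method: P = 1/40, Q = -1/15, R = 1/24
Result: (1/40)/(s + 6) - (1/15)/(s + 1) + (1/24)/(s - 2)


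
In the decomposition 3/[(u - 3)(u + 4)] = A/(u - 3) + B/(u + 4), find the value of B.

Cover-up at u = -4: B = 3/(-4 - 3) = -3/7


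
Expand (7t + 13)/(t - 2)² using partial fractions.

(7t + 13) = P(t - 2) + Q. At t = 2: Q = 7·2 + 13 = 27. Coeff of t: P = 7
Result: 7/(t - 2) + 27/(t - 2)²


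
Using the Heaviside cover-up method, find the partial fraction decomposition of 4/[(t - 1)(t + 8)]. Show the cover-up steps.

Cover (t - 1): set t=1, get A = 4/(1 + 8) = 4/9. Cover (t + 8): set t=-8, get B = 4/(-8 - 1) = -4/9.
Result: (4/9)/(t - 1) - (4/9)/(t + 8)


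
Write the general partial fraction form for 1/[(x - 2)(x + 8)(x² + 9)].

Two linear + quadratic: A/(x - 2) + B/(x + 8) + (Cx + D)/(x² + 9)


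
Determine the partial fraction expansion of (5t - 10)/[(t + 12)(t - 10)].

At t=-12: A = (5·(-12) - 10)/(-12 - 10) = 35/11. At t=10: B = (5·10 - 10)/(10 + 12) = 20/11
Result: (35/11)/(t + 12) + (20/11)/(t - 10)


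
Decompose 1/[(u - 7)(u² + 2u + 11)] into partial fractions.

Cover-up at u = 7: α = 1/(7² + 2·7 + 11) = 1/74. Then β = -α = -1/74, γ = -α·(2 + 7) = -9/74
Result: (1/74)/(u - 7) - ((1/74)u + 9/74)/(u² + 2u + 11)


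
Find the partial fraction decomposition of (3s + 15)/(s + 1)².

(3s + 15) = P(s + 1) + Q. At s = -1: Q = 3·(-1) + 15 = 12. Coeff of s: P = 3
Result: 3/(s + 1) + 12/(s + 1)²


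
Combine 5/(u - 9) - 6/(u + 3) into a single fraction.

Common denominator (u - 9)(u + 3). Numerator: 5(u + 3) - 6(u - 9) = (5u + 15) - (6u - 54) = -u + 69
Result: (-u + 69)/[(u - 9)(u + 3)]


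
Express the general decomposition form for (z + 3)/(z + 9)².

Repeated linear factor: P/(z + 9) + Q/(z + 9)²


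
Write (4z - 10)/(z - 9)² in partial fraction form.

(4z - 10) = α(z - 9) + β. At z = 9: β = 4·9 - 10 = 26. Coeff of z: α = 4
Result: 4/(z - 9) + 26/(z - 9)²


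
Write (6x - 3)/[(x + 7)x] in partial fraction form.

At x=-7: α = (6·(-7) - 3)/(-7 - 0) = 45/7. At x=0: β = (6·0 - 3)/(0 + 7) = -3/7
Result: (45/7)/(x + 7) - (3/7)/x


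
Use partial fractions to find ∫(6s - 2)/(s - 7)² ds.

Decompose: A = 6, B = 6·7 - 2 = 40, so (6s - 2)/(s - 7)² = 6/(s - 7) + 40/(s - 7)². Integrate: ∫ A/(s - 7) ds = 6 ln|(s - 7)|; ∫ B/(s - 7)² ds = -40/(s - 7). Sum: 6 ln|(s - 7)| - 40/(s - 7) + C


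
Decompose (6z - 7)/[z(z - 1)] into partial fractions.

At z=0: P = (6·0 - 7)/(0 - 1) = 7. At z=1: Q = (6·1 - 7)/(1 - 0) = -1
Result: 7/z - 1/(z - 1)


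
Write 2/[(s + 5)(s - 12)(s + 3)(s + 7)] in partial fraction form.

Using Heaviside cover-up: (1/34)/(s + 5) + (2/4845)/(s - 12) - (1/60)/(s + 3) - (1/76)/(s + 7)


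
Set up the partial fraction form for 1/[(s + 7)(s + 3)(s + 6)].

Three distinct linear factors: P/(s + 7) + Q/(s + 3) + R/(s + 6)


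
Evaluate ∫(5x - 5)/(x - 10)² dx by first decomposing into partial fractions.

Decompose: A = 5, B = 5·10 - 5 = 45, so (5x - 5)/(x - 10)² = 5/(x - 10) + 45/(x - 10)². Integrate: ∫ A/(x - 10) dx = 5 ln|(x - 10)|; ∫ B/(x - 10)² dx = -45/(x - 10). Sum: 5 ln|(x - 10)| - 45/(x - 10) + C


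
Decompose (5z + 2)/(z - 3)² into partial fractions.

(5z + 2) = A(z - 3) + B. At z = 3: B = 5·3 + 2 = 17. Coeff of z: A = 5
Result: 5/(z - 3) + 17/(z - 3)²


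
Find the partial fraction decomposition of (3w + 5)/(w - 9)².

(3w + 5) = α(w - 9) + β. At w = 9: β = 3·9 + 5 = 32. Coeff of w: α = 3
Result: 3/(w - 9) + 32/(w - 9)²


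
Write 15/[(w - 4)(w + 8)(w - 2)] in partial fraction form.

Using cover-up method: A = 5/8, B = 1/8, C = -3/4
Result: (5/8)/(w - 4) + (1/8)/(w + 8) - (3/4)/(w - 2)


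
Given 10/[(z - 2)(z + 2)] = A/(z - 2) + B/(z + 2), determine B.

Cover-up at z = -2: B = 10/(-2 - 2) = -10/4 = -5/2


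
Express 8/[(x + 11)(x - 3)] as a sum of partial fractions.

8/(x + 11)(x - 3) = P/(x + 11) + Q/(x - 3). P = 8/(-11 - 3) = -4/7, Q = 8/(3 + 11) = 4/7
Result: (-4/7)/(x + 11) + (4/7)/(x - 3)


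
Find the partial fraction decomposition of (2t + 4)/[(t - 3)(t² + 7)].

At t=3: A = (2·3 + 4)/(3² + 7) = 5/8. B = -A = -5/8, C = 2 - 3·A = 1/8
Result: (5/8)/(t - 3) - ((5/8)t - 1/8)/(t² + 7)


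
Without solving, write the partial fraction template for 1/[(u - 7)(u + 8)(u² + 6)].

Two linear + quadratic: A/(u - 7) + B/(u + 8) + (Cu + D)/(u² + 6)


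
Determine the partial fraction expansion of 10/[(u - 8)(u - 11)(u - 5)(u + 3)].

Using Heaviside cover-up: (-10/99)/(u - 8) + (5/126)/(u - 11) + (5/72)/(u - 5) - (5/616)/(u + 3)


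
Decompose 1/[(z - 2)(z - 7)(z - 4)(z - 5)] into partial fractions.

Using Heaviside cover-up: (-1/30)/(z - 2) + (1/30)/(z - 7) + (1/6)/(z - 4) - (1/6)/(z - 5)


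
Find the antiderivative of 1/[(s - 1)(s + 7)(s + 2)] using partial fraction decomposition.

Cover-up: A = 1/24, B = 1/40, C = -1/15. Decomposition: (1/24)/(s - 1) + (1/40)/(s + 7) - (1/15)/(s + 2). Integrate each term: (1/24) ln|(s - 1)| + (1/40) ln|(s + 7)| - (1/15) ln|(s + 2)| + C


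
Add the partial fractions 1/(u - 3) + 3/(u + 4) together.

Common denominator (u - 3)(u + 4). Numerator: 1(u + 4) + 3(u - 3) = (u + 4) + (3u - 9) = 4u - 5
Result: (4u - 5)/[(u - 3)(u + 4)]


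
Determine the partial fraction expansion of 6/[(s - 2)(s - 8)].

6/(s - 2)(s - 8) = A/(s - 2) + B/(s - 8). A = 6/(2 - 8) = -1, B = 6/(8 - 2) = 1
Result: -1/(s - 2) + 1/(s - 8)


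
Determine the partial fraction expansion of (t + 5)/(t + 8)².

(t + 5) = P(t + 8) + Q. At t = -8: Q = 1·(-8) + 5 = -3. Coeff of t: P = 1
Result: 1/(t + 8) - 3/(t + 8)²


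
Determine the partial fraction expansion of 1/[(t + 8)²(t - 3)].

Cover-up at t=3: C = 1/(3 + 8)² = 1/121. Cover-up at t=-8: B = 1/(-8 - 3) = -1/11. Comparing t² coeff: A = -C = -1/121
Result: (-1/121)/(t + 8) - (1/11)/(t + 8)² + (1/121)/(t - 3)


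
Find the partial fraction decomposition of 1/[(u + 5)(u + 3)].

1/(u + 5)(u + 3) = A/(u + 5) + B/(u + 3). A = 1/(-5 + 3) = -1/2, B = 1/(-3 + 5) = 1/2
Result: (-1/2)/(u + 5) + (1/2)/(u + 3)


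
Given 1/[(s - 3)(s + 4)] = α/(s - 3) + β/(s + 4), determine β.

Cover-up at s = -4: β = 1/(-4 - 3) = -1/7


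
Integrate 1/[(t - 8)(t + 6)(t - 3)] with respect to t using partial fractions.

Cover-up: P = 1/70, Q = 1/126, R = -1/45. Decomposition: (1/70)/(t - 8) + (1/126)/(t + 6) - (1/45)/(t - 3). Integrate each term: (1/70) ln|(t - 8)| + (1/126) ln|(t + 6)| - (1/45) ln|(t - 3)| + C


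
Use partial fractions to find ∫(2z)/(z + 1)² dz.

Decompose: P = 2, Q = 2·(-1) + 0 = -2, so (2z)/(z + 1)² = 2/(z + 1) - 2/(z + 1)². Integrate: ∫ P/(z + 1) dz = 2 ln|(z + 1)|; ∫ Q/(z + 1)² dz = 2/(z + 1). Sum: 2 ln|(z + 1)| + 2/(z + 1) + C


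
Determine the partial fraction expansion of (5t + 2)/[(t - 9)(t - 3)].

At t=9: α = (5·9 + 2)/(9 - 3) = 47/6. At t=3: β = (5·3 + 2)/(3 - 9) = -17/6
Result: (47/6)/(t - 9) - (17/6)/(t - 3)


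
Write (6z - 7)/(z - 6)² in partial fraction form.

(6z - 7) = α(z - 6) + β. At z = 6: β = 6·6 - 7 = 29. Coeff of z: α = 6
Result: 6/(z - 6) + 29/(z - 6)²


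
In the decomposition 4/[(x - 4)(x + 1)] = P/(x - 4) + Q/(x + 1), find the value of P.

Cover-up at x = 4: P = 4/(4 + 1) = 4/5


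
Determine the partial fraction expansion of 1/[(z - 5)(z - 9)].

1/(z - 5)(z - 9) = P/(z - 5) + Q/(z - 9). P = 1/(5 - 9) = -1/4, Q = 1/(9 - 5) = 1/4
Result: (-1/4)/(z - 5) + (1/4)/(z - 9)


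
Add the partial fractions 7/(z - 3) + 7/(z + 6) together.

Common denominator (z - 3)(z + 6). Numerator: 7(z + 6) + 7(z - 3) = (7z + 42) + (7z - 21) = 14z + 21
Result: (14z + 21)/[(z - 3)(z + 6)]


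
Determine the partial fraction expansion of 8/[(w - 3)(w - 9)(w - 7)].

Using cover-up method: A = 1/3, B = 2/3, C = -1
Result: (1/3)/(w - 3) + (2/3)/(w - 9) - 1/(w - 7)


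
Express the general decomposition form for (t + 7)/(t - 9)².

Repeated linear factor: P/(t - 9) + Q/(t - 9)²


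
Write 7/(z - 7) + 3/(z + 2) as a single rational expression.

Common denominator (z - 7)(z + 2). Numerator: 7(z + 2) + 3(z - 7) = (7z + 14) + (3z - 21) = 10z - 7
Result: (10z - 7)/[(z - 7)(z + 2)]


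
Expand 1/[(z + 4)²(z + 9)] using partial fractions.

Cover-up at z=-9: R = 1/(-9 + 4)² = 1/25. Cover-up at z=-4: Q = 1/(-4 + 9) = 1/5. Comparing z² coeff: P = -R = -1/25
Result: (-1/25)/(z + 4) + (1/5)/(z + 4)² + (1/25)/(z + 9)


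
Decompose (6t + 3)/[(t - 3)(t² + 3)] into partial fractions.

At t=3: P = (6·3 + 3)/(3² + 3) = 7/4. Q = -P = -7/4, R = 6 - 3·P = 3/4
Result: (7/4)/(t - 3) - ((7/4)t - 3/4)/(t² + 3)


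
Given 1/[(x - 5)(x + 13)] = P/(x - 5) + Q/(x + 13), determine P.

Cover-up at x = 5: P = 1/(5 + 13) = 1/18


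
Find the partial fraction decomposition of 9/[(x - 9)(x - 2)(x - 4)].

Using cover-up method: A = 9/35, B = 9/14, C = -9/10
Result: (9/35)/(x - 9) + (9/14)/(x - 2) - (9/10)/(x - 4)


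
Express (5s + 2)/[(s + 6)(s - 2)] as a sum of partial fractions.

At s=-6: A = (5·(-6) + 2)/(-6 - 2) = 7/2. At s=2: B = (5·2 + 2)/(2 + 6) = 3/2
Result: (7/2)/(s + 6) + (3/2)/(s - 2)


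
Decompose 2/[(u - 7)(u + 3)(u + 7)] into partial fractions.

Using cover-up method: α = 1/70, β = -1/20, γ = 1/28
Result: (1/70)/(u - 7) - (1/20)/(u + 3) + (1/28)/(u + 7)


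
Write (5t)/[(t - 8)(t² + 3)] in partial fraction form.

At t=8: A = (5·8 + 0)/(8² + 3) = 40/67. B = -A = -40/67, C = 5 - 8·A = 15/67
Result: (40/67)/(t - 8) - ((40/67)t - 15/67)/(t² + 3)


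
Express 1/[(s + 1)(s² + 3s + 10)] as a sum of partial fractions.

Cover-up at s = -1: A = 1/((-1)² + 3·(-1) + 10) = 1/8. Then B = -A = -1/8, C = -A·(3 - 1) = -1/4
Result: (1/8)/(s + 1) - ((1/8)s + 1/4)/(s² + 3s + 10)


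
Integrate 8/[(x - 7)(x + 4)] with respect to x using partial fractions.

Decompose: 8/[(x - 7)(x + 4)] = (8/11)/(x - 7) - (8/11)/(x + 4). Integrate each term: (8/11) ln|(x - 7)| - (8/11) ln|(x + 4)| + C


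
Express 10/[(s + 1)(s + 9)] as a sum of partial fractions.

10/(s + 1)(s + 9) = A/(s + 1) + B/(s + 9). A = 10/(-1 + 9) = 5/4, B = 10/(-9 + 1) = -5/4
Result: (5/4)/(s + 1) - (5/4)/(s + 9)


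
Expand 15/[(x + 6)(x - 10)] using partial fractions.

15/(x + 6)(x - 10) = P/(x + 6) + Q/(x - 10). P = 15/(-6 - 10) = -15/16, Q = 15/(10 + 6) = 15/16
Result: (-15/16)/(x + 6) + (15/16)/(x - 10)


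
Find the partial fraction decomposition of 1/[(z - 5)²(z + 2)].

Cover-up at z=-2: R = 1/(-2 - 5)² = 1/49. Cover-up at z=5: Q = 1/(5 + 2) = 1/7. Comparing z² coeff: P = -R = -1/49
Result: (-1/49)/(z - 5) + (1/7)/(z - 5)² + (1/49)/(z + 2)


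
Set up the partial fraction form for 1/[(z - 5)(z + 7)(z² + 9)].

Two linear + quadratic: α/(z - 5) + β/(z + 7) + (γz + δ)/(z² + 9)


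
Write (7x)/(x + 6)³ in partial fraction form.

(7x) = P(x + 6)² + Q(x + 6) + R. At x = -6: R = 7·(-6) + 0 = -42. Coefficients: P = 0, Q = 7
Result: 7/(x + 6)² - 42/(x + 6)³


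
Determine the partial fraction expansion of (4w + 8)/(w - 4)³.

(4w + 8) = P(w - 4)² + Q(w - 4) + R. At w = 4: R = 4·4 + 8 = 24. Coefficients: P = 0, Q = 4
Result: 4/(w - 4)² + 24/(w - 4)³


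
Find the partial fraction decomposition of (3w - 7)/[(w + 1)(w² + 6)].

At w=-1: P = (3·(-1) - 7)/((-1)² + 6) = -10/7. Q = -P = 10/7, R = 3 - (-1)·P = 11/7
Result: (-10/7)/(w + 1) + ((10/7)w + 11/7)/(w² + 6)


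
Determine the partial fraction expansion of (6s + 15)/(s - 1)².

(6s + 15) = A(s - 1) + B. At s = 1: B = 6·1 + 15 = 21. Coeff of s: A = 6
Result: 6/(s - 1) + 21/(s - 1)²


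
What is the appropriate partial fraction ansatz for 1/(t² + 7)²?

Repeated quadratic factor: (At + B)/(t² + 7) + (Ct + D)/(t² + 7)²


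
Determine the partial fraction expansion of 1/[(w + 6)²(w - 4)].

Cover-up at w=4: C = 1/(4 + 6)² = 1/100. Cover-up at w=-6: B = 1/(-6 - 4) = -1/10. Comparing w² coeff: A = -C = -1/100
Result: (-1/100)/(w + 6) - (1/10)/(w + 6)² + (1/100)/(w - 4)


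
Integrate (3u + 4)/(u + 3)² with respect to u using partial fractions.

Decompose: A = 3, B = 3·(-3) + 4 = -5, so (3u + 4)/(u + 3)² = 3/(u + 3) - 5/(u + 3)². Integrate: ∫ A/(u + 3) du = 3 ln|(u + 3)|; ∫ B/(u + 3)² du = 5/(u + 3). Sum: 3 ln|(u + 3)| + 5/(u + 3) + C


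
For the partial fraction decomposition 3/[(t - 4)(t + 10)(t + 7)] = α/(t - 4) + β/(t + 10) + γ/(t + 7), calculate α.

Cover-up at t = 4: α = 3/[(4 + 10)(4 + 7)] = 3/[(14)(11)] = 3/154


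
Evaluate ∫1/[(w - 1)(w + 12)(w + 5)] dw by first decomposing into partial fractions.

Cover-up: α = 1/78, β = 1/91, γ = -1/42. Decomposition: (1/78)/(w - 1) + (1/91)/(w + 12) - (1/42)/(w + 5). Integrate each term: (1/78) ln|(w - 1)| + (1/91) ln|(w + 12)| - (1/42) ln|(w + 5)| + C


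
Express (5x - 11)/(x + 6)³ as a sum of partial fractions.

(5x - 11) = α(x + 6)² + β(x + 6) + γ. At x = -6: γ = 5·(-6) - 11 = -41. Coefficients: α = 0, β = 5
Result: 5/(x + 6)² - 41/(x + 6)³


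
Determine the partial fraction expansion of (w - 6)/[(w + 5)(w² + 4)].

At w=-5: α = (1·(-5) - 6)/((-5)² + 4) = -11/29. β = -α = 11/29, γ = 1 - (-5)·α = -26/29
Result: (-11/29)/(w + 5) + ((11/29)w - 26/29)/(w² + 4)


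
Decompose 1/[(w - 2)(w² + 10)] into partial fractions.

Cover-up at w = 2: A = 1/(2² + 10) = 1/14. Then B = -A = -1/14, C = -A·(0 + 2) = -1/7
Result: (1/14)/(w - 2) - ((1/14)w + 1/7)/(w² + 10)


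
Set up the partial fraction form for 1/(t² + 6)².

Repeated quadratic factor: (At + B)/(t² + 6) + (Ct + D)/(t² + 6)²


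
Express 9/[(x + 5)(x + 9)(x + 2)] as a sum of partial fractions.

Using cover-up method: P = -3/4, Q = 9/28, R = 3/7
Result: (-3/4)/(x + 5) + (9/28)/(x + 9) + (3/7)/(x + 2)


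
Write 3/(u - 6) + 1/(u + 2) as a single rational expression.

Common denominator (u - 6)(u + 2). Numerator: 3(u + 2) + 1(u - 6) = (3u + 6) + (u - 6) = 4u
Result: (4u)/[(u - 6)(u + 2)]


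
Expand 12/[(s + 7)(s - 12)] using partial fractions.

12/(s + 7)(s - 12) = A/(s + 7) + B/(s - 12). A = 12/(-7 - 12) = -12/19, B = 12/(12 + 7) = 12/19
Result: (-12/19)/(s + 7) + (12/19)/(s - 12)


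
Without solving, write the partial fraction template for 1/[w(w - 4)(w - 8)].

Three distinct linear factors: A/w + B/(w - 4) + C/(w - 8)


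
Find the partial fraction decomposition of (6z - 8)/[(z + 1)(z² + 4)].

At z=-1: A = (6·(-1) - 8)/((-1)² + 4) = -14/5. B = -A = 14/5, C = 6 - (-1)·A = 16/5
Result: (-14/5)/(z + 1) + ((14/5)z + 16/5)/(z² + 4)


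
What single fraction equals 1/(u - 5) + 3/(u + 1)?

Common denominator (u - 5)(u + 1). Numerator: 1(u + 1) + 3(u - 5) = (u + 1) + (3u - 15) = 4u - 14
Result: (4u - 14)/[(u - 5)(u + 1)]


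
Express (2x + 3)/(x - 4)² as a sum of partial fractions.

(2x + 3) = A(x - 4) + B. At x = 4: B = 2·4 + 3 = 11. Coeff of x: A = 2
Result: 2/(x - 4) + 11/(x - 4)²


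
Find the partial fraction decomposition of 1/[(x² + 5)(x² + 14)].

Coefficient matching gives α = γ = 0, β = 1/(14-5) = 1/9, δ = -β = -1/9
Result: (1/9)/(x² + 5) - (1/9)/(x² + 14)


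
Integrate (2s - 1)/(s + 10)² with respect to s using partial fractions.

Decompose: α = 2, β = 2·(-10) - 1 = -21, so (2s - 1)/(s + 10)² = 2/(s + 10) - 21/(s + 10)². Integrate: ∫ α/(s + 10) ds = 2 ln|(s + 10)|; ∫ β/(s + 10)² ds = 21/(s + 10). Sum: 2 ln|(s + 10)| + 21/(s + 10) + C


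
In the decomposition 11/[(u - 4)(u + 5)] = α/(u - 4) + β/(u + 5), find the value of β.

Cover-up at u = -5: β = 11/(-5 - 4) = -11/9


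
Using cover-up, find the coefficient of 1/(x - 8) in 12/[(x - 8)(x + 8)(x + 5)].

Cover (x - 8), set x=8: 12/[(8 + 8)(8 + 5)] = 3/52


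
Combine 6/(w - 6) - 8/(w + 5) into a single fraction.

Common denominator (w - 6)(w + 5). Numerator: 6(w + 5) - 8(w - 6) = (6w + 30) - (8w - 48) = -2w + 78
Result: (-2w + 78)/[(w - 6)(w + 5)]


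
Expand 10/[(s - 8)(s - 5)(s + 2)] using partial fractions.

Using cover-up method: P = 1/3, Q = -10/21, R = 1/7
Result: (1/3)/(s - 8) - (10/21)/(s - 5) + (1/7)/(s + 2)


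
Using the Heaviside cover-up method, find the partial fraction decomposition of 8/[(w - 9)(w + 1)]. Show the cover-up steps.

Cover (w - 9): set w=9, get α = 8/(9 + 1) = 4/5. Cover (w + 1): set w=-1, get β = 8/(-1 - 9) = -4/5.
Result: (4/5)/(w - 9) - (4/5)/(w + 1)


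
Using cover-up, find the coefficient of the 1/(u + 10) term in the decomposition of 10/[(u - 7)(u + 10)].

Cover (u + 10), set u=-10: 10/((u - 7) at u=-10) = 10/(-17) = -10/17


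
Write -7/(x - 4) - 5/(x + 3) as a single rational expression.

Common denominator (x - 4)(x + 3). Numerator: -7(x + 3) - 5(x - 4) = (-7x - 21) - (5x - 20) = -12x - 1
Result: (-12x - 1)/[(x - 4)(x + 3)]


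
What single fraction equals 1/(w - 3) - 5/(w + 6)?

Common denominator (w - 3)(w + 6). Numerator: 1(w + 6) - 5(w - 3) = (w + 6) - (5w - 15) = -4w + 21
Result: (-4w + 21)/[(w - 3)(w + 6)]


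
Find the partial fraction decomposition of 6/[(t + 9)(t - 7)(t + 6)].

Using cover-up method: A = 1/8, B = 3/104, C = -2/13
Result: (1/8)/(t + 9) + (3/104)/(t - 7) - (2/13)/(t + 6)


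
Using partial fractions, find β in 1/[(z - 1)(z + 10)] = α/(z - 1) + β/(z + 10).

Cover-up at z = -10: β = 1/(-10 - 1) = -1/11


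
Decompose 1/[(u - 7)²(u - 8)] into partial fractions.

Cover-up at u=8: C = 1/(8 - 7)² = 1. Cover-up at u=7: B = 1/(7 - 8) = -1. Comparing u² coeff: A = -C = -1
Result: -1/(u - 7) - 1/(u - 7)² + 1/(u - 8)


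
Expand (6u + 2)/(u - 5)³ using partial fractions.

(6u + 2) = A(u - 5)² + B(u - 5) + C. At u = 5: C = 6·5 + 2 = 32. Coefficients: A = 0, B = 6
Result: 6/(u - 5)² + 32/(u - 5)³


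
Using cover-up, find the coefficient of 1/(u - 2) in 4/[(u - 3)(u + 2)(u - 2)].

Cover (u - 2), set u=2: 4/[(2 - 3)(2 + 2)] = -1


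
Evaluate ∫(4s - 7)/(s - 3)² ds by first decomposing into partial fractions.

Decompose: A = 4, B = 4·3 - 7 = 5, so (4s - 7)/(s - 3)² = 4/(s - 3) + 5/(s - 3)². Integrate: ∫ A/(s - 3) ds = 4 ln|(s - 3)|; ∫ B/(s - 3)² ds = -5/(s - 3). Sum: 4 ln|(s - 3)| - 5/(s - 3) + C


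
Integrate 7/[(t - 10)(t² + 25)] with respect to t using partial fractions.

Cover-up at t=10: α = 7/(10²+25) = 7/125. Coeff matching: β = -7/125, γ = -14/25. Decomposition: (7/125)/(t - 10) - ((7/125)t + 14/25)/(t² + 25). Integrate: linear → ln, quadratic → (1/2)ln + arctan: (7/125) ln|(t - 10)| - (7/250) ln(t² + 25) - (14/125) arctan(t/5) + C


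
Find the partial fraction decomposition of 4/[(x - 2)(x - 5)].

4/(x - 2)(x - 5) = α/(x - 2) + β/(x - 5). α = 4/(2 - 5) = -4/3, β = 4/(5 - 2) = 4/3
Result: (-4/3)/(x - 2) + (4/3)/(x - 5)


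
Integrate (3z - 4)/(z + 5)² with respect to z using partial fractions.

Decompose: A = 3, B = 3·(-5) - 4 = -19, so (3z - 4)/(z + 5)² = 3/(z + 5) - 19/(z + 5)². Integrate: ∫ A/(z + 5) dz = 3 ln|(z + 5)|; ∫ B/(z + 5)² dz = 19/(z + 5). Sum: 3 ln|(z + 5)| + 19/(z + 5) + C


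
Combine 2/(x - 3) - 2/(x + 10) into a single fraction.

Common denominator (x - 3)(x + 10). Numerator: 2(x + 10) - 2(x - 3) = (2x + 20) - (2x - 6) = 26
Result: (26)/[(x - 3)(x + 10)]


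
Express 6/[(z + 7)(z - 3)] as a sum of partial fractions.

6/(z + 7)(z - 3) = A/(z + 7) + B/(z - 3). A = 6/(-7 - 3) = -3/5, B = 6/(3 + 7) = 3/5
Result: (-3/5)/(z + 7) + (3/5)/(z - 3)


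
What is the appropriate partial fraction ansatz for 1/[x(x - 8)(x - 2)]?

Three distinct linear factors: P/x + Q/(x - 8) + R/(x - 2)


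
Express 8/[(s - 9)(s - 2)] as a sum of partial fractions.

8/(s - 9)(s - 2) = P/(s - 9) + Q/(s - 2). P = 8/(9 - 2) = 8/7, Q = 8/(2 - 9) = -8/7
Result: (8/7)/(s - 9) - (8/7)/(s - 2)


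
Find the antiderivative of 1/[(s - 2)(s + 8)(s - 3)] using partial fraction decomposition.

Cover-up: A = -1/10, B = 1/110, C = 1/11. Decomposition: (-1/10)/(s - 2) + (1/110)/(s + 8) + (1/11)/(s - 3). Integrate each term: (-1/10) ln|(s - 2)| + (1/110) ln|(s + 8)| + (1/11) ln|(s - 3)| + C


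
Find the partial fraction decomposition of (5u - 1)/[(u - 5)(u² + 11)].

At u=5: A = (5·5 - 1)/(5² + 11) = 2/3. B = -A = -2/3, C = 5 - 5·A = 5/3
Result: (2/3)/(u - 5) - ((2/3)u - 5/3)/(u² + 11)


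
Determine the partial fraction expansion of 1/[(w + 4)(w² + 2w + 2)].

Cover-up at w = -4: P = 1/((-4)² + 2·(-4) + 2) = 1/10. Then Q = -P = -1/10, R = -P·(2 - 4) = 1/5
Result: (1/10)/(w + 4) - ((1/10)w - 1/5)/(w² + 2w + 2)


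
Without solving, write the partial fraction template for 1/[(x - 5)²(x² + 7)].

Repeated linear + quadratic: α/(x - 5) + β/(x - 5)² + (γx + δ)/(x² + 7)


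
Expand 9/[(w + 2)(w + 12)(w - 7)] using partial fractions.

Using cover-up method: α = -1/10, β = 9/190, γ = 1/19
Result: (-1/10)/(w + 2) + (9/190)/(w + 12) + (1/19)/(w - 7)


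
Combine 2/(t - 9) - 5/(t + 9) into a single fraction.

Common denominator (t - 9)(t + 9). Numerator: 2(t + 9) - 5(t - 9) = (2t + 18) - (5t - 45) = -3t + 63
Result: (-3t + 63)/[(t - 9)(t + 9)]


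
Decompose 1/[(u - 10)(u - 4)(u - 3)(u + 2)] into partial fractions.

Using Heaviside cover-up: (1/504)/(u - 10) - (1/36)/(u - 4) + (1/35)/(u - 3) - (1/360)/(u + 2)


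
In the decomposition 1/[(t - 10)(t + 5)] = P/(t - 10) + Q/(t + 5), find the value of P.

Cover-up at t = 10: P = 1/(10 + 5) = 1/15


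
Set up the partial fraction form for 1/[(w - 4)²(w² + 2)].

Repeated linear + quadratic: α/(w - 4) + β/(w - 4)² + (γw + δ)/(w² + 2)


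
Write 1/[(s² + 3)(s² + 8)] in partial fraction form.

Coefficient matching gives α = γ = 0, β = 1/(8-3) = 1/5, δ = -β = -1/5
Result: (1/5)/(s² + 3) - (1/5)/(s² + 8)


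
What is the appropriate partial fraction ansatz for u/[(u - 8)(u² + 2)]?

Linear + irreducible quadratic: α/(u - 8) + (βu + γ)/(u² + 2)


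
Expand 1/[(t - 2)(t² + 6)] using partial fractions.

Cover-up at t = 2: α = 1/(2² + 6) = 1/10. Then β = -α = -1/10, γ = -α·(0 + 2) = -1/5
Result: (1/10)/(t - 2) - ((1/10)t + 1/5)/(t² + 6)


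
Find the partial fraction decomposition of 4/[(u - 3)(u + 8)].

4/(u - 3)(u + 8) = α/(u - 3) + β/(u + 8). α = 4/(3 + 8) = 4/11, β = 4/(-8 - 3) = -4/11
Result: (4/11)/(u - 3) - (4/11)/(u + 8)


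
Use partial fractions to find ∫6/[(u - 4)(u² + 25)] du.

Cover-up at u=4: α = 6/(4²+25) = 6/41. Coeff matching: β = -6/41, γ = -24/41. Decomposition: (6/41)/(u - 4) - ((6/41)u + 24/41)/(u² + 25). Integrate: linear → ln, quadratic → (1/2)ln + arctan: (6/41) ln|(u - 4)| - (3/41) ln(u² + 25) - (24/205) arctan(u/5) + C


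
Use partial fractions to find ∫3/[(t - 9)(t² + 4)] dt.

Cover-up at t=9: P = 3/(9²+4) = 3/85. Coeff matching: Q = -3/85, R = -27/85. Decomposition: (3/85)/(t - 9) - ((3/85)t + 27/85)/(t² + 4). Integrate: linear → ln, quadratic → (1/2)ln + arctan: (3/85) ln|(t - 9)| - (3/170) ln(t² + 4) - (27/170) arctan(t/2) + C


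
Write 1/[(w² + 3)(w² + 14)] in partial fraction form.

Coefficient matching gives α = γ = 0, β = 1/(14-3) = 1/11, δ = -β = -1/11
Result: (1/11)/(w² + 3) - (1/11)/(w² + 14)


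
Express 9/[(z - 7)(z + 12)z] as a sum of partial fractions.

Using cover-up method: A = 9/133, B = 3/76, C = -3/28
Result: (9/133)/(z - 7) + (3/76)/(z + 12) - (3/28)/z


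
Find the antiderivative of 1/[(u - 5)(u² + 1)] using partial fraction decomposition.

Cover-up at u=5: A = 1/(5²+1) = 1/26. Coeff matching: B = -1/26, C = -5/26. Decomposition: (1/26)/(u - 5) - ((1/26)u + 5/26)/(u² + 1). Integrate: linear → ln, quadratic → (1/2)ln + arctan: (1/26) ln|(u - 5)| - (1/52) ln(u² + 1) - (5/26) arctan(u) + C


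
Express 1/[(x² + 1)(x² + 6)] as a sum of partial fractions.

Coefficient matching gives A = C = 0, B = 1/(6-1) = 1/5, D = -B = -1/5
Result: (1/5)/(x² + 1) - (1/5)/(x² + 6)


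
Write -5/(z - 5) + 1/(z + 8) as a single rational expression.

Common denominator (z - 5)(z + 8). Numerator: -5(z + 8) + 1(z - 5) = (-5z - 40) + (z - 5) = -4z - 45
Result: (-4z - 45)/[(z - 5)(z + 8)]


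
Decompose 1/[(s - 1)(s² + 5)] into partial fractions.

Cover-up at s = 1: A = 1/(1² + 5) = 1/6. Then B = -A = -1/6, C = -A·(0 + 1) = -1/6
Result: (1/6)/(s - 1) - ((1/6)s + 1/6)/(s² + 5)


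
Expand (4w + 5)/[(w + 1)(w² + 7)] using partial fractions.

At w=-1: P = (4·(-1) + 5)/((-1)² + 7) = 1/8. Q = -P = -1/8, R = 4 - (-1)·P = 33/8
Result: (1/8)/(w + 1) - ((1/8)w - 33/8)/(w² + 7)


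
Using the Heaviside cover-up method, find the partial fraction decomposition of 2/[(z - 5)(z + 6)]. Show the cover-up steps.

Cover (z - 5): set z=5, get A = 2/(5 + 6) = 2/11. Cover (z + 6): set z=-6, get B = 2/(-6 - 5) = -2/11.
Result: (2/11)/(z - 5) - (2/11)/(z + 6)


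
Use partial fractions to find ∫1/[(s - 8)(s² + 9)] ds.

Cover-up at s=8: α = 1/(8²+9) = 1/73. Coeff matching: β = -1/73, γ = -8/73. Decomposition: (1/73)/(s - 8) - ((1/73)s + 8/73)/(s² + 9). Integrate: linear → ln, quadratic → (1/2)ln + arctan: (1/73) ln|(s - 8)| - (1/146) ln(s² + 9) - (8/219) arctan(s/3) + C


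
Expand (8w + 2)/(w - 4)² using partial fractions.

(8w + 2) = A(w - 4) + B. At w = 4: B = 8·4 + 2 = 34. Coeff of w: A = 8
Result: 8/(w - 4) + 34/(w - 4)²


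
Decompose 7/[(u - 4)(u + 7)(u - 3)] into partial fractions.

Using cover-up method: α = 7/11, β = 7/110, γ = -7/10
Result: (7/11)/(u - 4) + (7/110)/(u + 7) - (7/10)/(u - 3)


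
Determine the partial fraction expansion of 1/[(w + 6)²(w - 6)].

Cover-up at w=6: C = 1/(6 + 6)² = 1/144. Cover-up at w=-6: B = 1/(-6 - 6) = -1/12. Comparing w² coeff: A = -C = -1/144
Result: (-1/144)/(w + 6) - (1/12)/(w + 6)² + (1/144)/(w - 6)


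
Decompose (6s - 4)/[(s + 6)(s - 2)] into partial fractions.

At s=-6: α = (6·(-6) - 4)/(-6 - 2) = 5. At s=2: β = (6·2 - 4)/(2 + 6) = 1
Result: 5/(s + 6) + 1/(s - 2)


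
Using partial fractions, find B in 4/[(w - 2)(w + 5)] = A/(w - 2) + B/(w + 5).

Cover-up at w = -5: B = 4/(-5 - 2) = -4/7


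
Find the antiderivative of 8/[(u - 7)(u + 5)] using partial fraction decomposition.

Decompose: 8/[(u - 7)(u + 5)] = (2/3)/(u - 7) - (2/3)/(u + 5). Integrate each term: (2/3) ln|(u - 7)| - (2/3) ln|(u + 5)| + C


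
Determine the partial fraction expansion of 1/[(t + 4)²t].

Cover-up at t=0: R = 1/(0 + 4)² = 1/16. Cover-up at t=-4: Q = 1/(-4 - 0) = -1/4. Comparing t² coeff: P = -R = -1/16
Result: (-1/16)/(t + 4) - (1/4)/(t + 4)² + (1/16)/t


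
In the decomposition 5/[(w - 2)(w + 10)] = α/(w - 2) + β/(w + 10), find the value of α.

Cover-up at w = 2: α = 5/(2 + 10) = 5/12


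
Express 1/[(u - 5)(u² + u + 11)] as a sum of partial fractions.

Cover-up at u = 5: α = 1/(5² + 1·5 + 11) = 1/41. Then β = -α = -1/41, γ = -α·(1 + 5) = -6/41
Result: (1/41)/(u - 5) - ((1/41)u + 6/41)/(u² + u + 11)


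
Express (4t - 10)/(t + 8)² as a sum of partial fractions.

(4t - 10) = P(t + 8) + Q. At t = -8: Q = 4·(-8) - 10 = -42. Coeff of t: P = 4
Result: 4/(t + 8) - 42/(t + 8)²


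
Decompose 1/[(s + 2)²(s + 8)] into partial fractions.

Cover-up at s=-8: C = 1/(-8 + 2)² = 1/36. Cover-up at s=-2: B = 1/(-2 + 8) = 1/6. Comparing s² coeff: A = -C = -1/36
Result: (-1/36)/(s + 2) + (1/6)/(s + 2)² + (1/36)/(s + 8)


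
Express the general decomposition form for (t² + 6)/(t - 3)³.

Repeated linear factor (power 3): A/(t - 3) + B/(t - 3)² + C/(t - 3)³


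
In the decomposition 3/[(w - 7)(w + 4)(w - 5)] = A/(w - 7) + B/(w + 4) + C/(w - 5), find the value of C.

Cover-up at w = 5: C = 3/[(5 - 7)(5 + 4)] = 3/[(-2)(9)] = -3/18 = -1/6


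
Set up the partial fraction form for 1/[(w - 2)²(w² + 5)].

Repeated linear + quadratic: P/(w - 2) + Q/(w - 2)² + (Rw + S)/(w² + 5)


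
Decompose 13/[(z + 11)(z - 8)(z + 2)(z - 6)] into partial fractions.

Using Heaviside cover-up: (-13/2907)/(z + 11) + (13/380)/(z - 8) + (13/720)/(z + 2) - (13/272)/(z - 6)


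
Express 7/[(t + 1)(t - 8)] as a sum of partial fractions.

7/(t + 1)(t - 8) = A/(t + 1) + B/(t - 8). A = 7/(-1 - 8) = -7/9, B = 7/(8 + 1) = 7/9
Result: (-7/9)/(t + 1) + (7/9)/(t - 8)


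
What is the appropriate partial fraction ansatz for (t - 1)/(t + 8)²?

Repeated linear factor: α/(t + 8) + β/(t + 8)²


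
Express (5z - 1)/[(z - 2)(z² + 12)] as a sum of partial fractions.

At z=2: P = (5·2 - 1)/(2² + 12) = 9/16. Q = -P = -9/16, R = 5 - 2·P = 31/8
Result: (9/16)/(z - 2) - ((9/16)z - 31/8)/(z² + 12)


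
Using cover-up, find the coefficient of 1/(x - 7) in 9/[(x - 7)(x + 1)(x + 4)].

Cover (x - 7), set x=7: 9/[(7 + 1)(7 + 4)] = 9/88


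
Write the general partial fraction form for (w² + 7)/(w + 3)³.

Repeated linear factor (power 3): P/(w + 3) + Q/(w + 3)² + R/(w + 3)³


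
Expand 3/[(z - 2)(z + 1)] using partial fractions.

3/(z - 2)(z + 1) = P/(z - 2) + Q/(z + 1). P = 3/(2 + 1) = 1, Q = 3/(-1 - 2) = -1
Result: 1/(z - 2) - 1/(z + 1)


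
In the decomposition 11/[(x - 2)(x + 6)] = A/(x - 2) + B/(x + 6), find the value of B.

Cover-up at x = -6: B = 11/(-6 - 2) = -11/8


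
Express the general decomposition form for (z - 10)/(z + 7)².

Repeated linear factor: P/(z + 7) + Q/(z + 7)²


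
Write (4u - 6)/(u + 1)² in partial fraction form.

(4u - 6) = A(u + 1) + B. At u = -1: B = 4·(-1) - 6 = -10. Coeff of u: A = 4
Result: 4/(u + 1) - 10/(u + 1)²


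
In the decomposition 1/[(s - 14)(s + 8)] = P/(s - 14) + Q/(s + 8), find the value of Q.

Cover-up at s = -8: Q = 1/(-8 - 14) = -1/22


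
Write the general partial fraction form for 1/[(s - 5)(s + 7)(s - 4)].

Three distinct linear factors: α/(s - 5) + β/(s + 7) + γ/(s - 4)


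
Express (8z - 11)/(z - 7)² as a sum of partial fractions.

(8z - 11) = α(z - 7) + β. At z = 7: β = 8·7 - 11 = 45. Coeff of z: α = 8
Result: 8/(z - 7) + 45/(z - 7)²


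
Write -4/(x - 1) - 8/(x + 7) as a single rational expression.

Common denominator (x - 1)(x + 7). Numerator: -4(x + 7) - 8(x - 1) = (-4x - 28) - (8x - 8) = -12x - 20
Result: (-12x - 20)/[(x - 1)(x + 7)]


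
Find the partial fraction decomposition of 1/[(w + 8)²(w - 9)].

Cover-up at w=9: γ = 1/(9 + 8)² = 1/289. Cover-up at w=-8: β = 1/(-8 - 9) = -1/17. Comparing w² coeff: α = -γ = -1/289
Result: (-1/289)/(w + 8) - (1/17)/(w + 8)² + (1/289)/(w - 9)


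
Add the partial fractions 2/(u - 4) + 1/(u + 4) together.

Common denominator (u - 4)(u + 4). Numerator: 2(u + 4) + 1(u - 4) = (2u + 8) + (u - 4) = 3u + 4
Result: (3u + 4)/[(u - 4)(u + 4)]


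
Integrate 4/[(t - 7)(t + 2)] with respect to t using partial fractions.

Decompose: 4/[(t - 7)(t + 2)] = (4/9)/(t - 7) - (4/9)/(t + 2). Integrate each term: (4/9) ln|(t - 7)| - (4/9) ln|(t + 2)| + C


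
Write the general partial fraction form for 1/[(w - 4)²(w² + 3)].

Repeated linear + quadratic: α/(w - 4) + β/(w - 4)² + (γw + δ)/(w² + 3)


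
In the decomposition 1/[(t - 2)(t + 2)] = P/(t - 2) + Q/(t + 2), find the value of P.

Cover-up at t = 2: P = 1/(2 + 2) = 1/4


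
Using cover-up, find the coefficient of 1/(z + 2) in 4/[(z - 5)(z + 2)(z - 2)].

Cover (z + 2), set z=-2: 4/[(-2 - 5)(-2 - 2)] = 1/7


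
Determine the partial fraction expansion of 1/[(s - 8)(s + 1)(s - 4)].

Using cover-up method: α = 1/36, β = 1/45, γ = -1/20
Result: (1/36)/(s - 8) + (1/45)/(s + 1) - (1/20)/(s - 4)


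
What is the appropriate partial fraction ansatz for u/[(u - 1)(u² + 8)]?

Linear + irreducible quadratic: P/(u - 1) + (Qu + R)/(u² + 8)


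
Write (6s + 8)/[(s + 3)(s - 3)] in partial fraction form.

At s=-3: α = (6·(-3) + 8)/(-3 - 3) = 5/3. At s=3: β = (6·3 + 8)/(3 + 3) = 13/3
Result: (5/3)/(s + 3) + (13/3)/(s - 3)


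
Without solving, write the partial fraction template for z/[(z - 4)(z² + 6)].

Linear + irreducible quadratic: P/(z - 4) + (Qz + R)/(z² + 6)


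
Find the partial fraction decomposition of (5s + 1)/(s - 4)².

(5s + 1) = A(s - 4) + B. At s = 4: B = 5·4 + 1 = 21. Coeff of s: A = 5
Result: 5/(s - 4) + 21/(s - 4)²


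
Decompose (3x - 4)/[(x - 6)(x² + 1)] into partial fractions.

At x=6: A = (3·6 - 4)/(6² + 1) = 14/37. B = -A = -14/37, C = 3 - 6·A = 27/37
Result: (14/37)/(x - 6) - ((14/37)x - 27/37)/(x² + 1)


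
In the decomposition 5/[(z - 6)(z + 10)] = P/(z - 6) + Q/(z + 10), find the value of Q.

Cover-up at z = -10: Q = 5/(-10 - 6) = -5/16


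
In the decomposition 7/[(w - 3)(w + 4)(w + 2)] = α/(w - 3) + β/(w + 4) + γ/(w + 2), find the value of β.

Cover-up at w = -4: β = 7/[(-4 - 3)(-4 + 2)] = 7/[(-7)(-2)] = 7/14 = 1/2


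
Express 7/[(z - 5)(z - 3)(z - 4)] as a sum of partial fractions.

Using cover-up method: P = 7/2, Q = 7/2, R = -7
Result: (7/2)/(z - 5) + (7/2)/(z - 3) - 7/(z - 4)


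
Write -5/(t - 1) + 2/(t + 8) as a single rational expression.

Common denominator (t - 1)(t + 8). Numerator: -5(t + 8) + 2(t - 1) = (-5t - 40) + (2t - 2) = -3t - 42
Result: (-3t - 42)/[(t - 1)(t + 8)]


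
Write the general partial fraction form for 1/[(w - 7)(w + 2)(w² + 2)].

Two linear + quadratic: P/(w - 7) + Q/(w + 2) + (Rw + S)/(w² + 2)


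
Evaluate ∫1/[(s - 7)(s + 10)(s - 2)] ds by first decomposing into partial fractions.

Cover-up: A = 1/85, B = 1/204, C = -1/60. Decomposition: (1/85)/(s - 7) + (1/204)/(s + 10) - (1/60)/(s - 2). Integrate each term: (1/85) ln|(s - 7)| + (1/204) ln|(s + 10)| - (1/60) ln|(s - 2)| + C


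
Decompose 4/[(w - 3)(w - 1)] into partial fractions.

4/(w - 3)(w - 1) = A/(w - 3) + B/(w - 1). A = 4/(3 - 1) = 2, B = 4/(1 - 3) = -2
Result: 2/(w - 3) - 2/(w - 1)


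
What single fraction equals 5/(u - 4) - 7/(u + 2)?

Common denominator (u - 4)(u + 2). Numerator: 5(u + 2) - 7(u - 4) = (5u + 10) - (7u - 28) = -2u + 38
Result: (-2u + 38)/[(u - 4)(u + 2)]


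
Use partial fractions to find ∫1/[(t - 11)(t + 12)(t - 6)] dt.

Cover-up: P = 1/115, Q = 1/414, R = -1/90. Decomposition: (1/115)/(t - 11) + (1/414)/(t + 12) - (1/90)/(t - 6). Integrate each term: (1/115) ln|(t - 11)| + (1/414) ln|(t + 12)| - (1/90) ln|(t - 6)| + C


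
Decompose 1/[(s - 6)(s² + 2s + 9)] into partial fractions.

Cover-up at s = 6: A = 1/(6² + 2·6 + 9) = 1/57. Then B = -A = -1/57, C = -A·(2 + 6) = -8/57
Result: (1/57)/(s - 6) - ((1/57)s + 8/57)/(s² + 2s + 9)


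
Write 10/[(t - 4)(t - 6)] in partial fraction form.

10/(t - 4)(t - 6) = α/(t - 4) + β/(t - 6). α = 10/(4 - 6) = -5, β = 10/(6 - 4) = 5
Result: -5/(t - 4) + 5/(t - 6)


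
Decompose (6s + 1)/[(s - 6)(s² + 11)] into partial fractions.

At s=6: A = (6·6 + 1)/(6² + 11) = 37/47. B = -A = -37/47, C = 6 - 6·A = 60/47
Result: (37/47)/(s - 6) - ((37/47)s - 60/47)/(s² + 11)


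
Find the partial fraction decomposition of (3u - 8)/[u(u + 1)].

At u=0: α = (3·0 - 8)/(0 + 1) = -8. At u=-1: β = (3·(-1) - 8)/(-1 - 0) = 11
Result: -8/u + 11/(u + 1)


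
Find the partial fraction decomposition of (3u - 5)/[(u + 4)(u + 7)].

At u=-4: P = (3·(-4) - 5)/(-4 + 7) = -17/3. At u=-7: Q = (3·(-7) - 5)/(-7 + 4) = 26/3
Result: (-17/3)/(u + 4) + (26/3)/(u + 7)


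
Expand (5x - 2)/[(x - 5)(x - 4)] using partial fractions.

At x=5: α = (5·5 - 2)/(5 - 4) = 23. At x=4: β = (5·4 - 2)/(4 - 5) = -18
Result: 23/(x - 5) - 18/(x - 4)


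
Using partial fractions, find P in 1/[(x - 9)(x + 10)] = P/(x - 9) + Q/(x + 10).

Cover-up at x = 9: P = 1/(9 + 10) = 1/19


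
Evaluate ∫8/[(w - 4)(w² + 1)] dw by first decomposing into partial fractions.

Cover-up at w=4: A = 8/(4²+1) = 8/17. Coeff matching: B = -8/17, C = -32/17. Decomposition: (8/17)/(w - 4) - ((8/17)w + 32/17)/(w² + 1). Integrate: linear → ln, quadratic → (1/2)ln + arctan: (8/17) ln|(w - 4)| - (4/17) ln(w² + 1) - (32/17) arctan(w) + C


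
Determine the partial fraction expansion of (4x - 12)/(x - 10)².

(4x - 12) = P(x - 10) + Q. At x = 10: Q = 4·10 - 12 = 28. Coeff of x: P = 4
Result: 4/(x - 10) + 28/(x - 10)²


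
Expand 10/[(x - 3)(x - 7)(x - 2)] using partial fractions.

Using cover-up method: A = -5/2, B = 1/2, C = 2
Result: (-5/2)/(x - 3) + (1/2)/(x - 7) + 2/(x - 2)


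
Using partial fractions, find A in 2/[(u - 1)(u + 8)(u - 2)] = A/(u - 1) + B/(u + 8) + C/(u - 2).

Cover-up at u = 1: A = 2/[(1 + 8)(1 - 2)] = 2/[(9)(-1)] = -2/9


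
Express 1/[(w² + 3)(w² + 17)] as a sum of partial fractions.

Coefficient matching gives α = γ = 0, β = 1/(17-3) = 1/14, δ = -β = -1/14
Result: (1/14)/(w² + 3) - (1/14)/(w² + 17)


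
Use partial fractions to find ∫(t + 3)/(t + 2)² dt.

Decompose: A = 1, B = 1·(-2) + 3 = 1, so (t + 3)/(t + 2)² = 1/(t + 2) + 1/(t + 2)². Integrate: ∫ A/(t + 2) dt = ln|(t + 2)|; ∫ B/(t + 2)² dt = -1/(t + 2). Sum: ln|(t + 2)| - 1/(t + 2) + C


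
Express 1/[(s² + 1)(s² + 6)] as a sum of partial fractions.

Coefficient matching gives A = C = 0, B = 1/(6-1) = 1/5, D = -B = -1/5
Result: (1/5)/(s² + 1) - (1/5)/(s² + 6)


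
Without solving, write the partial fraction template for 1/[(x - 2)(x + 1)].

Distinct linear factors: P/(x - 2) + Q/(x + 1)


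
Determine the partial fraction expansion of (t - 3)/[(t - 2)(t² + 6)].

At t=2: α = (1·2 - 3)/(2² + 6) = -1/10. β = -α = 1/10, γ = 1 - 2·α = 6/5
Result: (-1/10)/(t - 2) + ((1/10)t + 6/5)/(t² + 6)


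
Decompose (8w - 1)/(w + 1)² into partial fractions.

(8w - 1) = A(w + 1) + B. At w = -1: B = 8·(-1) - 1 = -9. Coeff of w: A = 8
Result: 8/(w + 1) - 9/(w + 1)²


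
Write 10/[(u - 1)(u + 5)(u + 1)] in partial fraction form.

Using cover-up method: A = 5/6, B = 5/12, C = -5/4
Result: (5/6)/(u - 1) + (5/12)/(u + 5) - (5/4)/(u + 1)


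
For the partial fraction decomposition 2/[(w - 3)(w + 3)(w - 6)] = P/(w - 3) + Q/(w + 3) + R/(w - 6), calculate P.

Cover-up at w = 3: P = 2/[(3 + 3)(3 - 6)] = 2/[(6)(-3)] = -2/18 = -1/9


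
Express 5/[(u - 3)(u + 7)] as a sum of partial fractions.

5/(u - 3)(u + 7) = α/(u - 3) + β/(u + 7). α = 5/(3 + 7) = 1/2, β = 5/(-7 - 3) = -1/2
Result: (1/2)/(u - 3) - (1/2)/(u + 7)


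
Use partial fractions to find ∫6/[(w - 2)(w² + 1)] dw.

Cover-up at w=2: α = 6/(2²+1) = 6/5. Coeff matching: β = -6/5, γ = -12/5. Decomposition: (6/5)/(w - 2) - ((6/5)w + 12/5)/(w² + 1). Integrate: linear → ln, quadratic → (1/2)ln + arctan: (6/5) ln|(w - 2)| - (3/5) ln(w² + 1) - (12/5) arctan(w) + C


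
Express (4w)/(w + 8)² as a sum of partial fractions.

(4w) = P(w + 8) + Q. At w = -8: Q = 4·(-8) + 0 = -32. Coeff of w: P = 4
Result: 4/(w + 8) - 32/(w + 8)²


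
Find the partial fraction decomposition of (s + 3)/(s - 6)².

(s + 3) = A(s - 6) + B. At s = 6: B = 1·6 + 3 = 9. Coeff of s: A = 1
Result: 1/(s - 6) + 9/(s - 6)²


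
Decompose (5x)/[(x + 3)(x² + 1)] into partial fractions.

At x=-3: α = (5·(-3) + 0)/((-3)² + 1) = -3/2. β = -α = 3/2, γ = 5 - (-3)·α = 1/2
Result: (-3/2)/(x + 3) + ((3/2)x + 1/2)/(x² + 1)


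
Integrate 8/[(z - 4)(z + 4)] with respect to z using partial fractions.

Decompose: 8/[(z - 4)(z + 4)] = 1/(z - 4) - 1/(z + 4). Integrate each term: ln|(z - 4)| - ln|(z + 4)| + C


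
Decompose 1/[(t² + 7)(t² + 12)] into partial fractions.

Coefficient matching gives P = R = 0, Q = 1/(12-7) = 1/5, S = -Q = -1/5
Result: (1/5)/(t² + 7) - (1/5)/(t² + 12)
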